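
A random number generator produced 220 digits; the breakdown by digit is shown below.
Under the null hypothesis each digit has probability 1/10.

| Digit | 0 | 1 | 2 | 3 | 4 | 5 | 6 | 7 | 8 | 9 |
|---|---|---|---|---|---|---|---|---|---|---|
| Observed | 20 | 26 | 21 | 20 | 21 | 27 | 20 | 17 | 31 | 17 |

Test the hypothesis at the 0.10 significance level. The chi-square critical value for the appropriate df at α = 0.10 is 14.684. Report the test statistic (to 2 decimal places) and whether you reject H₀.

8.45; do not reject

Expected count for each of the 10 categories: 220/10 = 22.
0: (20 − 22)²/22 = 4/22 = 0.182
1: (26 − 22)²/22 = 16/22 = 0.727
2: (21 − 22)²/22 = 1/22 = 0.045
3: (20 − 22)²/22 = 4/22 = 0.182
4: (21 − 22)²/22 = 1/22 = 0.045
5: (27 − 22)²/22 = 25/22 = 1.136
6: (20 − 22)²/22 = 4/22 = 0.182
7: (17 − 22)²/22 = 25/22 = 1.136
8: (31 − 22)²/22 = 81/22 = 3.682
9: (17 − 22)²/22 = 25/22 = 1.136
Sum = 8.45
df = 9. Since 8.45 < 14.684, we do not reject H₀.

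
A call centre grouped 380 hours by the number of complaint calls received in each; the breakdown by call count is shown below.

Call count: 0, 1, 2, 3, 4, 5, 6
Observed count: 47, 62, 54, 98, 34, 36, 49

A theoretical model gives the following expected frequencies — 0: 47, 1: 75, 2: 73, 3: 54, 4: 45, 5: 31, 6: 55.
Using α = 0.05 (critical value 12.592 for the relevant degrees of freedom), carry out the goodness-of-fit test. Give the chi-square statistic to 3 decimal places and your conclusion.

cat         O        E   (O−E)²/E
0          47       47     0.0000
1          62       75     2.2533
2          54       73     4.9452
3          98       54    35.8519
4          34       45     2.6889
5          36       31     0.8065
6          49       55     0.6545
Sum = 47.200
df = 6. Since 47.200 > 12.592, we reject H₀.

47.200; reject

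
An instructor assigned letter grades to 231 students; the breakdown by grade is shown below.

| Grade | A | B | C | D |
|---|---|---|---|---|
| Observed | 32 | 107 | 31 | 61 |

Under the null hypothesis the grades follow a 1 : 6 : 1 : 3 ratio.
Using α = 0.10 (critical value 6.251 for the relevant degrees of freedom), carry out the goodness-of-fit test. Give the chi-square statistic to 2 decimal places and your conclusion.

13.45; reject

Ratio total = 11. Expected counts: 231×1/11 = 21, 231×6/11 = 126, 231×1/11 = 21, 231×3/11 = 63.
A: (32 − 21)²/21 = 121/21 = 5.762
B: (107 − 126)²/126 = 361/126 = 2.865
C: (31 − 21)²/21 = 100/21 = 4.762
D: (61 − 63)²/63 = 4/63 = 0.063
Sum = 13.45
df = 3. Since 13.45 > 6.251, we reject H₀.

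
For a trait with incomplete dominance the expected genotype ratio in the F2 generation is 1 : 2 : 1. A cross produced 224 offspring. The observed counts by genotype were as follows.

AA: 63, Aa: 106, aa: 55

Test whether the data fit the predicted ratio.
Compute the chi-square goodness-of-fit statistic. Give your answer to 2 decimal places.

1.21

Ratio total = 4. Expected counts: 224×1/4 = 56, 224×2/4 = 112, 224×1/4 = 56.
cat         O        E   (O−E)²/E
AA         63       56      0.875
Aa        106      112      0.321
aa         55       56      0.018
Sum = 1.21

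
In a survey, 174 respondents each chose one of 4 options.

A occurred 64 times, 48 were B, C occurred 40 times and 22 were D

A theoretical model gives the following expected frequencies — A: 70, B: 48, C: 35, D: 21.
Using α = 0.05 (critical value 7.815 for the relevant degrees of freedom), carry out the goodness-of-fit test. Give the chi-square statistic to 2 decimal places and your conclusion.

1.28; do not reject

cat         O        E   (O−E)²/E
A          64       70      0.514
B          48       48      0.000
C          40       35      0.714
D          22       21      0.048
Sum = 1.28
df = 3. Since 1.28 < 7.815, we do not reject H₀.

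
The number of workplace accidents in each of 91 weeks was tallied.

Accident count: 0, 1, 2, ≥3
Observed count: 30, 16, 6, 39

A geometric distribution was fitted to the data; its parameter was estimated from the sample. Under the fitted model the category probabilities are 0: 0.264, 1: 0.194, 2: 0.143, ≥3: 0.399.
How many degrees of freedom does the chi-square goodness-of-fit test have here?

2

There are k = 4 categories and 1 parameter estimated from the data, so df = 4 − 1 − 1 = 2.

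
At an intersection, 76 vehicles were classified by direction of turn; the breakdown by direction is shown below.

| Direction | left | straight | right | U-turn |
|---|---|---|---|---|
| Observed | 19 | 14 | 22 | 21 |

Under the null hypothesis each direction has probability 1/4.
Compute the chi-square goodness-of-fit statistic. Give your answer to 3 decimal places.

2.000

Under H₀ each category has probability 1/4, so each expected count is 76/4 = 19.
left: (19 − 19)²/19 = 0/19 = 0.0000
straight: (14 − 19)²/19 = 25/19 = 1.3158
right: (22 − 19)²/19 = 9/19 = 0.4737
U-turn: (21 − 19)²/19 = 4/19 = 0.2105
Sum = 2.000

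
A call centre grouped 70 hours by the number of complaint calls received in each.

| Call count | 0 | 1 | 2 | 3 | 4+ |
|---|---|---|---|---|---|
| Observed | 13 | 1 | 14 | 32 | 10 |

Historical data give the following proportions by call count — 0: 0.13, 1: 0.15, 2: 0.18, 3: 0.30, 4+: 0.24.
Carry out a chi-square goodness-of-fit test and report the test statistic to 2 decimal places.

18.94

Expected counts E_i = n·p_i: 70×0.13 = 9.1, 70×0.15 = 10.5, 70×0.18 = 12.6, 70×0.30 = 21, 70×0.24 = 16.8.
χ² = (13−9.1)²/9.1 + (1−10.5)²/10.5 + (14−12.6)²/12.6 + (32−21)²/21 + (10−16.8)²/16.8
   = 1.671 + 8.595 + 0.156 + 5.762 + 2.752
Sum = 18.94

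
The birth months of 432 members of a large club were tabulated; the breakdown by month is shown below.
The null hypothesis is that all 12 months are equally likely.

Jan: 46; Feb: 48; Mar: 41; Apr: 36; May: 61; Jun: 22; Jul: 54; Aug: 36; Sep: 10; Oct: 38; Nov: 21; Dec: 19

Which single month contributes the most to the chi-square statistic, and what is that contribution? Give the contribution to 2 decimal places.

Under H₀ each category has probability 1/12, so each expected count is 432/12 = 36.
cat         O        E   (O−E)²/E
Jan        46       36      2.778
Feb        48       36      4.000
Mar        41       36      0.694
Apr        36       36      0.000
May        61       36     17.361
Jun        22       36      5.444
Jul        54       36      9.000
Aug        36       36      0.000
Sep        10       36     18.778
Oct        38       36      0.111
Nov        21       36      6.250
Dec        19       36      8.028
The largest term is for Sep: 18.78.

Sep, 18.78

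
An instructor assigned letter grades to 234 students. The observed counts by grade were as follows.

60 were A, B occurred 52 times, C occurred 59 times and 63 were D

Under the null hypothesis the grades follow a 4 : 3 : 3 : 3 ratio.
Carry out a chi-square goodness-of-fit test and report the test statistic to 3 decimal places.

Ratio total = 13. Expected counts: 234×4/13 = 72, 234×3/13 = 54, 234×3/13 = 54, 234×3/13 = 54.
χ² = (60−72)²/72 + (52−54)²/54 + (59−54)²/54 + (63−54)²/54
   = 2.0000 + 0.0741 + 0.4630 + 1.5000
Sum = 4.037

4.037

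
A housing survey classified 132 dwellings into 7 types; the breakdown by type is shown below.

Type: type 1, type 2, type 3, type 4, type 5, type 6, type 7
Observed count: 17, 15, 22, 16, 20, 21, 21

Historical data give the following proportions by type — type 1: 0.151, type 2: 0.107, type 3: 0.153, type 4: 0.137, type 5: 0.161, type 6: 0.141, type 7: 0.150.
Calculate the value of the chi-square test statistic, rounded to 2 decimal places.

Expected counts E_i = n·p_i: 132×0.151 = 19.932, 132×0.107 = 14.124, 132×0.153 = 20.196, 132×0.137 = 18.084, 132×0.161 = 21.252, 132×0.141 = 18.612, 132×0.150 = 19.8.
χ² = (17−19.932)²/19.932 + (15−14.124)²/14.124 + (22−20.196)²/20.196 + (16−18.084)²/18.084 + (20−21.252)²/21.252 + (21−18.612)²/18.612 + (21−19.8)²/19.8
   = 0.431 + 0.054 + 0.161 + 0.240 + 0.074 + 0.306 + 0.073
Sum = 1.34

1.34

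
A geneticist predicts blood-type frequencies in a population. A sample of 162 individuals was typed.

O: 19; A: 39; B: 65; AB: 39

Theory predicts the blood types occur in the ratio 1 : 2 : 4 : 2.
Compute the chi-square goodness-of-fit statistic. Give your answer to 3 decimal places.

1.236

Ratio total = 9. Expected counts: 162×1/9 = 18, 162×2/9 = 36, 162×4/9 = 72, 162×2/9 = 36.
O: (19 − 18)²/18 = 1/18 = 0.0556
A: (39 − 36)²/36 = 9/36 = 0.2500
B: (65 − 72)²/72 = 49/72 = 0.6806
AB: (39 − 36)²/36 = 9/36 = 0.2500
Sum = 1.236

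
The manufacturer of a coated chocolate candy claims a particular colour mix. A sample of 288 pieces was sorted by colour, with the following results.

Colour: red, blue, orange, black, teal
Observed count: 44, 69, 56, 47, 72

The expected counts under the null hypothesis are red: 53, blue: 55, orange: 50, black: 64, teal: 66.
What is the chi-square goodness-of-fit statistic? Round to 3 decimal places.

red: (44 − 53)²/53 = 81/53 = 1.5283
blue: (69 − 55)²/55 = 196/55 = 3.5636
orange: (56 − 50)²/50 = 36/50 = 0.7200
black: (47 − 64)²/64 = 289/64 = 4.5156
teal: (72 − 66)²/66 = 36/66 = 0.5455
Sum = 10.873

10.873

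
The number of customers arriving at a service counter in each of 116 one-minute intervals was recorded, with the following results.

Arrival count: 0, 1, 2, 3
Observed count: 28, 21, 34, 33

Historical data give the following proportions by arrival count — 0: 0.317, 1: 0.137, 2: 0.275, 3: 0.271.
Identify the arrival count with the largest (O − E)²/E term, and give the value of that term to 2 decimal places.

0, 2.09

Expected counts E_i = n·p_i: 116×0.317 = 36.772, 116×0.137 = 15.892, 116×0.275 = 31.9, 116×0.271 = 31.436.
χ² = (28−36.772)²/36.772 + (21−15.892)²/15.892 + (34−31.9)²/31.9 + (33−31.436)²/31.436
   = 2.093 + 1.642 + 0.138 + 0.078
The largest term is for 0: 2.09.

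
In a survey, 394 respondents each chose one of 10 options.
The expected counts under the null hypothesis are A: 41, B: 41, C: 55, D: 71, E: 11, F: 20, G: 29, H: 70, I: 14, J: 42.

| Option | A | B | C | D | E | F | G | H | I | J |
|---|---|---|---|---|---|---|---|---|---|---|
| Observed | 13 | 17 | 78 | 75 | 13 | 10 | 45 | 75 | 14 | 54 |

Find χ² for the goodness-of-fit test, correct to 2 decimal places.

χ² = (13−41)²/41 + (17−41)²/41 + (78−55)²/55 + (75−71)²/71 + (13−11)²/11 + (10−20)²/20 + (45−29)²/29 + (75−70)²/70 + (14−14)²/14 + (54−42)²/42
   = 19.122 + 14.049 + 9.618 + 0.225 + 0.364 + 5.000 + 8.828 + 0.357 + 0.000 + 3.429
Sum = 60.99

60.99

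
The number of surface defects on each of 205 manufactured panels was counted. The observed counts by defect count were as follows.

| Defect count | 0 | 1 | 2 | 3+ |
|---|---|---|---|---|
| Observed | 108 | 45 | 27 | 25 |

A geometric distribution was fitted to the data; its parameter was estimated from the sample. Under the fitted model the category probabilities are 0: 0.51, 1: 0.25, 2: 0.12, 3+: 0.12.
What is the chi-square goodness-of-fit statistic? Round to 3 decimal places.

1.117

Expected counts E_i = n·p_i: 205×0.51 = 104.55, 205×0.25 = 51.25, 205×0.12 = 24.6, 205×0.12 = 24.6.
0: (108 − 104.55)²/104.55 = 11.9025/104.55 = 0.1138
1: (45 − 51.25)²/51.25 = 39.0625/51.25 = 0.7622
2: (27 − 24.6)²/24.6 = 5.76/24.6 = 0.2341
3+: (25 − 24.6)²/24.6 = 0.16/24.6 = 0.0065
Sum = 1.117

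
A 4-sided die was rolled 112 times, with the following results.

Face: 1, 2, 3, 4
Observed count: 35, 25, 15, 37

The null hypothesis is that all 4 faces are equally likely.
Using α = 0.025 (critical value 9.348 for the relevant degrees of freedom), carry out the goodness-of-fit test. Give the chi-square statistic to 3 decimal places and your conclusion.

11.000; reject

Expected count for each of the 4 categories: 112/4 = 28.
χ² = (35−28)²/28 + (25−28)²/28 + (15−28)²/28 + (37−28)²/28
   = 1.7500 + 0.3214 + 6.0357 + 2.8929
Sum = 11.000
df = 3. Since 11.000 > 9.348, we reject H₀.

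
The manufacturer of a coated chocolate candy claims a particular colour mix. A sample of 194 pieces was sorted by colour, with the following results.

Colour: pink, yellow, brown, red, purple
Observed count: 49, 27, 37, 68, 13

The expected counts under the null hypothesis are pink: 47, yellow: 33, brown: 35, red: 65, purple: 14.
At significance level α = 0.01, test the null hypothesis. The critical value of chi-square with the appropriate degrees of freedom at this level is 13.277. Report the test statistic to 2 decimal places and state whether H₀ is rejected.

1.50; do not reject

pink: (49 − 47)²/47 = 4/47 = 0.085
yellow: (27 − 33)²/33 = 36/33 = 1.091
brown: (37 − 35)²/35 = 4/35 = 0.114
red: (68 − 65)²/65 = 9/65 = 0.138
purple: (13 − 14)²/14 = 1/14 = 0.071
Sum = 1.50
df = 4. Since 1.50 < 13.277, we do not reject H₀.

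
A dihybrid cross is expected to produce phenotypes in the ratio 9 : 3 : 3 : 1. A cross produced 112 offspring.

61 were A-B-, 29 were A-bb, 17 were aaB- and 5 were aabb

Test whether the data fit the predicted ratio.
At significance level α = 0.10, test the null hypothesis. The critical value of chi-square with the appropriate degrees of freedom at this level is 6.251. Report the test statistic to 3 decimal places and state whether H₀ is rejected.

Ratio total = 16. Expected counts: 112×9/16 = 63, 112×3/16 = 21, 112×3/16 = 21, 112×1/16 = 7.
χ² = (61−63)²/63 + (29−21)²/21 + (17−21)²/21 + (5−7)²/7
   = 0.0635 + 3.0476 + 0.7619 + 0.5714
Sum = 4.444
df = 3. Since 4.444 < 6.251, we do not reject H₀.

4.444; do not reject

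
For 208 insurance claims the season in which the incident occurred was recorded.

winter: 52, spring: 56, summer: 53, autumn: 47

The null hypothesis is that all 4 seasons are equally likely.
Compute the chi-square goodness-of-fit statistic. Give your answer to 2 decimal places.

Expected count for each of the 4 categories: 208/4 = 52.
cat         O        E   (O−E)²/E
winter     52       52      0.000
spring     56       52      0.308
summer     53       52      0.019
autumn     47       52      0.481
Sum = 0.81

0.81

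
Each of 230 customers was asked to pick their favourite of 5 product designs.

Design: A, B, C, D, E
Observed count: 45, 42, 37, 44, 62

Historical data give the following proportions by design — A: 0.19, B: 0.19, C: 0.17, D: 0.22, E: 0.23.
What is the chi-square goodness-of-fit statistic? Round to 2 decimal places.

Expected counts E_i = n·p_i: 230×0.19 = 43.7, 230×0.19 = 43.7, 230×0.17 = 39.1, 230×0.22 = 50.6, 230×0.23 = 52.9.
A: (45 − 43.7)²/43.7 = 1.69/43.7 = 0.039
B: (42 − 43.7)²/43.7 = 2.89/43.7 = 0.066
C: (37 − 39.1)²/39.1 = 4.41/39.1 = 0.113
D: (44 − 50.6)²/50.6 = 43.56/50.6 = 0.861
E: (62 − 52.9)²/52.9 = 82.81/52.9 = 1.565
Sum = 2.64

2.64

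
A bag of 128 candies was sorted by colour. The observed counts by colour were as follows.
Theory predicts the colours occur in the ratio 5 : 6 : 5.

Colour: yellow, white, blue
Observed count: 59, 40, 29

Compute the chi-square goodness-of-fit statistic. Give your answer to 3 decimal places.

13.383

Ratio total = 16. Expected counts: 128×5/16 = 40, 128×6/16 = 48, 128×5/16 = 40.
yellow: (59 − 40)²/40 = 361/40 = 9.0250
white: (40 − 48)²/48 = 64/48 = 1.3333
blue: (29 − 40)²/40 = 121/40 = 3.0250
Sum = 13.383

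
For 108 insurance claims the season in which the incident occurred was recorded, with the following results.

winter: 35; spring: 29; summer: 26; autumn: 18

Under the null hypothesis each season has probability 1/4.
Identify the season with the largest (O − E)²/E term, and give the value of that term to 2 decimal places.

autumn, 3.00

Expected count for each of the 4 categories: 108/4 = 27.
χ² = (35−27)²/27 + (29−27)²/27 + (26−27)²/27 + (18−27)²/27
   = 2.370 + 0.148 + 0.037 + 3.000
The largest term is for autumn: 3.00.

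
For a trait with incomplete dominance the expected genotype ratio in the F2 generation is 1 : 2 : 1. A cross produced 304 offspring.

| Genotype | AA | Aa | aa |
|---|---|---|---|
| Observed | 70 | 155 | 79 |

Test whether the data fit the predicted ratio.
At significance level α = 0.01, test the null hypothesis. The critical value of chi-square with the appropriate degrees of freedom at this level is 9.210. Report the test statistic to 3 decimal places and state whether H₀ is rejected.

Ratio total = 4. Expected counts: 304×1/4 = 76, 304×2/4 = 152, 304×1/4 = 76.
AA: (70 − 76)²/76 = 36/76 = 0.4737
Aa: (155 − 152)²/152 = 9/152 = 0.0592
aa: (79 − 76)²/76 = 9/76 = 0.1184
Sum = 0.651
df = 2. Since 0.651 < 9.210, we do not reject H₀.

0.651; do not reject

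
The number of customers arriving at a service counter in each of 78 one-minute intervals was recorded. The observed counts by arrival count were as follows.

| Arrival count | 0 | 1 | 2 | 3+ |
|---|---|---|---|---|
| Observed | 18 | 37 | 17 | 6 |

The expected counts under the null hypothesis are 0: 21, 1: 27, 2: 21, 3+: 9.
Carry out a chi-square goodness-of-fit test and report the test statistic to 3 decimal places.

5.894

χ² = (18−21)²/21 + (37−27)²/27 + (17−21)²/21 + (6−9)²/9
   = 0.4286 + 3.7037 + 0.7619 + 1.0000
Sum = 5.894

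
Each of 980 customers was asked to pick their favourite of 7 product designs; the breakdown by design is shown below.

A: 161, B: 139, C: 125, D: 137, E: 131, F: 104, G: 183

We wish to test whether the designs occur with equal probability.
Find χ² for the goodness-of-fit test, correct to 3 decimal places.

Expected count for each of the 7 categories: 980/7 = 140.
χ² = (161−140)²/140 + (139−140)²/140 + (125−140)²/140 + (137−140)²/140 + (131−140)²/140 + (104−140)²/140 + (183−140)²/140
   = 3.1500 + 0.0071 + 1.6071 + 0.0643 + 0.5786 + 9.2571 + 13.2071
Sum = 27.871

27.871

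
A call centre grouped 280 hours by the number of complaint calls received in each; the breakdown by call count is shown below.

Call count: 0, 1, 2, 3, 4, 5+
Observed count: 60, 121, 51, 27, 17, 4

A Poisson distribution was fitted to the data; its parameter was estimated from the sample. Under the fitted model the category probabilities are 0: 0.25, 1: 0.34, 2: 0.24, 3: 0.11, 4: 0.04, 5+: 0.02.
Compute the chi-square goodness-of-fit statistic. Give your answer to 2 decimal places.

Expected counts E_i = n·p_i: 280×0.25 = 70, 280×0.34 = 95.2, 280×0.24 = 67.2, 280×0.11 = 30.8, 280×0.04 = 11.2, 280×0.02 = 5.6.
0: (60 − 70)²/70 = 100/70 = 1.429
1: (121 − 95.2)²/95.2 = 665.64/95.2 = 6.992
2: (51 − 67.2)²/67.2 = 262.44/67.2 = 3.905
3: (27 − 30.8)²/30.8 = 14.44/30.8 = 0.469
4: (17 − 11.2)²/11.2 = 33.64/11.2 = 3.004
5+: (4 − 5.6)²/5.6 = 2.56/5.6 = 0.457
Sum = 16.26

16.26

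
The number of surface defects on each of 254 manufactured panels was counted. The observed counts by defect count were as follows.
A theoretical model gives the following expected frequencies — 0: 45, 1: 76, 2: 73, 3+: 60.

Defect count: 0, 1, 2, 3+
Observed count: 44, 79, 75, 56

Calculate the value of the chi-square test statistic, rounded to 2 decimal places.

0.46

χ² = (44−45)²/45 + (79−76)²/76 + (75−73)²/73 + (56−60)²/60
   = 0.022 + 0.118 + 0.055 + 0.267
Sum = 0.46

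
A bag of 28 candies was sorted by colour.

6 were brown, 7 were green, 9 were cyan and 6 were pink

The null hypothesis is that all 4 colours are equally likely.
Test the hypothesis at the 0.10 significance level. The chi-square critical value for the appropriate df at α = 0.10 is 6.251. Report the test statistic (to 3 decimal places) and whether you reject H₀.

Expected count for each of the 4 categories: 28/4 = 7.
χ² = (6−7)²/7 + (7−7)²/7 + (9−7)²/7 + (6−7)²/7
   = 0.1429 + 0.0000 + 0.5714 + 0.1429
Sum = 0.857
df = 3. Since 0.857 < 6.251, we do not reject H₀.

0.857; do not reject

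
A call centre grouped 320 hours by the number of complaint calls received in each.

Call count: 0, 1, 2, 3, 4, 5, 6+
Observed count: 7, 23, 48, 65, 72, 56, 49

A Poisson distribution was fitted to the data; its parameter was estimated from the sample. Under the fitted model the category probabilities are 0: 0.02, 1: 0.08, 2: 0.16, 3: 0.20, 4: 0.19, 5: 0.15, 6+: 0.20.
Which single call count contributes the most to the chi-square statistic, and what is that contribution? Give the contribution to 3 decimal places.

Expected counts E_i = n·p_i: 320×0.02 = 6.4, 320×0.08 = 25.6, 320×0.16 = 51.2, 320×0.20 = 64, 320×0.19 = 60.8, 320×0.15 = 48, 320×0.20 = 64.
χ² = (7−6.4)²/6.4 + (23−25.6)²/25.6 + (48−51.2)²/51.2 + (65−64)²/64 + (72−60.8)²/60.8 + (56−48)²/48 + (49−64)²/64
   = 0.0563 + 0.2641 + 0.2000 + 0.0156 + 2.0632 + 1.3333 + 3.5156
The largest term is for 6+: 3.516.

6+, 3.516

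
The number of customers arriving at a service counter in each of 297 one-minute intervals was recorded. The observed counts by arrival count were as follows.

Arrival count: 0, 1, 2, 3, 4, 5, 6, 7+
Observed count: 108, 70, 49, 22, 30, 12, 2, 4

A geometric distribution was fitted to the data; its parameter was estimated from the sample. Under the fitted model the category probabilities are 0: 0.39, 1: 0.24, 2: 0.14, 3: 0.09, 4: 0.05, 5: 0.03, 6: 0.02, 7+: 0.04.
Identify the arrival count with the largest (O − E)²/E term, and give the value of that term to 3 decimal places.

4, 15.456

Expected counts E_i = n·p_i: 297×0.39 = 115.83, 297×0.24 = 71.28, 297×0.14 = 41.58, 297×0.09 = 26.73, 297×0.05 = 14.85, 297×0.03 = 8.91, 297×0.02 = 5.94, 297×0.04 = 11.88.
cat         O        E   (O−E)²/E
0         108   115.83     0.5293
1          70    71.28     0.0230
2          49    41.58     1.3241
3          22    26.73     0.8370
4          30    14.85    15.4561
5          12     8.91     1.0716
6           2     5.94     2.6134
7+          4    11.88     5.2268
The largest term is for 4: 15.456.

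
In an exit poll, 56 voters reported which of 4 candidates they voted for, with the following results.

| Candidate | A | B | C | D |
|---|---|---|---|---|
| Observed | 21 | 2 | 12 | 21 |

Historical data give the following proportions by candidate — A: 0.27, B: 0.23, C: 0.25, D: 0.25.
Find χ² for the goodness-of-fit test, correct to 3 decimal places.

Expected counts E_i = n·p_i: 56×0.27 = 15.12, 56×0.23 = 12.88, 56×0.25 = 14, 56×0.25 = 14.
A: (21 − 15.12)²/15.12 = 34.5744/15.12 = 2.2867
B: (2 − 12.88)²/12.88 = 118.3744/12.88 = 9.1906
C: (12 − 14)²/14 = 4/14 = 0.2857
D: (21 − 14)²/14 = 49/14 = 3.5000
Sum = 15.263

15.263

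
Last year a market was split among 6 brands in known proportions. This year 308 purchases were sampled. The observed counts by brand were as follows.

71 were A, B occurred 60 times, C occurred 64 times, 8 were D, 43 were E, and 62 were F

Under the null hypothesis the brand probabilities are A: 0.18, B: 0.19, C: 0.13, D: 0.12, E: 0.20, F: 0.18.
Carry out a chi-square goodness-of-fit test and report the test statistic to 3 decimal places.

47.826

Expected counts E_i = n·p_i: 308×0.18 = 55.44, 308×0.19 = 58.52, 308×0.13 = 40.04, 308×0.12 = 36.96, 308×0.20 = 61.6, 308×0.18 = 55.44.
A: (71 − 55.44)²/55.44 = 242.1136/55.44 = 4.3671
B: (60 − 58.52)²/58.52 = 2.1904/58.52 = 0.0374
C: (64 − 40.04)²/40.04 = 574.0816/40.04 = 14.3377
D: (8 − 36.96)²/36.96 = 838.6816/36.96 = 22.6916
E: (43 − 61.6)²/61.6 = 345.96/61.6 = 5.6162
F: (62 − 55.44)²/55.44 = 43.0336/55.44 = 0.7762
Sum = 47.826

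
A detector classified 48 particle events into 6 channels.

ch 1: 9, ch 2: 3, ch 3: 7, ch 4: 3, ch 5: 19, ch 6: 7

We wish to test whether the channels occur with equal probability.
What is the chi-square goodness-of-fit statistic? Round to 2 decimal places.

Expected count for each of the 6 categories: 48/6 = 8.
χ² = (9−8)²/8 + (3−8)²/8 + (7−8)²/8 + (3−8)²/8 + (19−8)²/8 + (7−8)²/8
   = 0.125 + 3.125 + 0.125 + 3.125 + 15.125 + 0.125
Sum = 21.75

21.75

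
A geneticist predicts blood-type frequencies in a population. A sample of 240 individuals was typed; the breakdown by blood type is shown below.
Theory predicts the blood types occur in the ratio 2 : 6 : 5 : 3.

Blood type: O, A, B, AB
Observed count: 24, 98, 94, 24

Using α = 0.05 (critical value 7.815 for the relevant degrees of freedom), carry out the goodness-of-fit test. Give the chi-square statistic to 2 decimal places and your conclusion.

Ratio total = 16. Expected counts: 240×2/16 = 30, 240×6/16 = 90, 240×5/16 = 75, 240×3/16 = 45.
O: (24 − 30)²/30 = 36/30 = 1.200
A: (98 − 90)²/90 = 64/90 = 0.711
B: (94 − 75)²/75 = 361/75 = 4.813
AB: (24 − 45)²/45 = 441/45 = 9.800
Sum = 16.52
df = 3. Since 16.52 > 7.815, we reject H₀.

16.52; reject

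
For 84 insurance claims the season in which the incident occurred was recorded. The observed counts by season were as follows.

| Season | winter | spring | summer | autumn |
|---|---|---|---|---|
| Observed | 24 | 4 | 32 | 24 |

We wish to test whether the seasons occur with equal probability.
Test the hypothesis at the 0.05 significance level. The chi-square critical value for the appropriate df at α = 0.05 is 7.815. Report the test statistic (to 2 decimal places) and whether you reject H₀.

Expected count for each of the 4 categories: 84/4 = 21.
winter: (24 − 21)²/21 = 9/21 = 0.429
spring: (4 − 21)²/21 = 289/21 = 13.762
summer: (32 − 21)²/21 = 121/21 = 5.762
autumn: (24 − 21)²/21 = 9/21 = 0.429
Sum = 20.38
df = 3. Since 20.38 > 7.815, we reject H₀.

20.38; reject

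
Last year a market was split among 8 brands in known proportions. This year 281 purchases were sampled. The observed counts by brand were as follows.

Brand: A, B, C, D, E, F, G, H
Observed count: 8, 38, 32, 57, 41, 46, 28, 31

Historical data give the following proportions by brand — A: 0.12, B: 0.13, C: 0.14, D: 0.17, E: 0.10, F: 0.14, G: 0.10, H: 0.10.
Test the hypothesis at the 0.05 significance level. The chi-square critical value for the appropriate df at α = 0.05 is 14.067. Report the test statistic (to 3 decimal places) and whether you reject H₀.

Expected counts E_i = n·p_i: 281×0.12 = 33.72, 281×0.13 = 36.53, 281×0.14 = 39.34, 281×0.17 = 47.77, 281×0.10 = 28.1, 281×0.14 = 39.34, 281×0.10 = 28.1, 281×0.10 = 28.1.
cat         O        E   (O−E)²/E
A           8    33.72    19.6180
B          38    36.53     0.0592
C          32    39.34     1.3695
D          57    47.77     1.7834
E          41     28.1     5.9221
F          46    39.34     1.1275
G          28     28.1     0.0004
H          31     28.1     0.2993
Sum = 30.179
df = 7. Since 30.179 > 14.067, we reject H₀.

30.179; reject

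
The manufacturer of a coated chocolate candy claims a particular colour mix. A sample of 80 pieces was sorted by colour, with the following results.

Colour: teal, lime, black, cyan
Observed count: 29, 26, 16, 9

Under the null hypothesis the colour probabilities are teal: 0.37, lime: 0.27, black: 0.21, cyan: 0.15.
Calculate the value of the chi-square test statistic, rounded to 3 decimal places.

Expected counts E_i = n·p_i: 80×0.37 = 29.6, 80×0.27 = 21.6, 80×0.21 = 16.8, 80×0.15 = 12.
teal: (29 − 29.6)²/29.6 = 0.36/29.6 = 0.0122
lime: (26 − 21.6)²/21.6 = 19.36/21.6 = 0.8963
black: (16 − 16.8)²/16.8 = 0.64/16.8 = 0.0381
cyan: (9 − 12)²/12 = 9/12 = 0.7500
Sum = 1.697

1.697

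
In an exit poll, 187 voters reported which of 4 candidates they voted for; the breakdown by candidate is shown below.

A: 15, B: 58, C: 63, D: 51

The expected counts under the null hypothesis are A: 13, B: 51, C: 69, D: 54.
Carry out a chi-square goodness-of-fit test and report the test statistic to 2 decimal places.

A: (15 − 13)²/13 = 4/13 = 0.308
B: (58 − 51)²/51 = 49/51 = 0.961
C: (63 − 69)²/69 = 36/69 = 0.522
D: (51 − 54)²/54 = 9/54 = 0.167
Sum = 1.96

1.96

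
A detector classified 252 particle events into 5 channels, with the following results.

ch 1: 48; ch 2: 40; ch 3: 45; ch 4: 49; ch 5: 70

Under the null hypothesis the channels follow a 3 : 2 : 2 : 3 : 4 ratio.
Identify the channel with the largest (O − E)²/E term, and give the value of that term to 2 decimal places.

Ratio total = 14. Expected counts: 252×3/14 = 54, 252×2/14 = 36, 252×2/14 = 36, 252×3/14 = 54, 252×4/14 = 72.
χ² = (48−54)²/54 + (40−36)²/36 + (45−36)²/36 + (49−54)²/54 + (70−72)²/72
   = 0.667 + 0.444 + 2.250 + 0.463 + 0.056
The largest term is for ch 3: 2.25.

ch 3, 2.25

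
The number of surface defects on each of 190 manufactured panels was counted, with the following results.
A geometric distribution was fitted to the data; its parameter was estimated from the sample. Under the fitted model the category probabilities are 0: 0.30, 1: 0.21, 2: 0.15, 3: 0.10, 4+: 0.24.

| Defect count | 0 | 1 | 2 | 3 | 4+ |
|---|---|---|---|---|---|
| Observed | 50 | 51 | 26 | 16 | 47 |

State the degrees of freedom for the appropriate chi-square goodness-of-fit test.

3

There are k = 5 categories and 1 parameter estimated from the data, so df = 5 − 1 − 1 = 3.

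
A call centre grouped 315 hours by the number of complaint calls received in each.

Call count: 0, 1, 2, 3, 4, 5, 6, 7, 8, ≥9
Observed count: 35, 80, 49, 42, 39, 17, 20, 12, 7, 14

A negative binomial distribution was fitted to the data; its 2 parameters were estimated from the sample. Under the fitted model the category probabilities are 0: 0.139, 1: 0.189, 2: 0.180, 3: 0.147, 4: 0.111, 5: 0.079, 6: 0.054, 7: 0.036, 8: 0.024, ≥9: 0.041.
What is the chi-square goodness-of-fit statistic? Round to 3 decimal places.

Expected counts E_i = n·p_i: 315×0.139 = 43.785, 315×0.189 = 59.535, 315×0.180 = 56.7, 315×0.147 = 46.305, 315×0.111 = 34.965, 315×0.079 = 24.885, 315×0.054 = 17.01, 315×0.036 = 11.34, 315×0.024 = 7.56, 315×0.041 = 12.915.
cat         O        E   (O−E)²/E
0          35   43.785     1.7626
1          80   59.535     7.0348
2          49     56.7     1.0457
3          42   46.305     0.4002
4          39   34.965     0.4656
5          17   24.885     2.4984
6          20    17.01     0.5256
7          12    11.34     0.0384
8           7     7.56     0.0415
≥9         14   12.915     0.0912
Sum = 13.904

13.904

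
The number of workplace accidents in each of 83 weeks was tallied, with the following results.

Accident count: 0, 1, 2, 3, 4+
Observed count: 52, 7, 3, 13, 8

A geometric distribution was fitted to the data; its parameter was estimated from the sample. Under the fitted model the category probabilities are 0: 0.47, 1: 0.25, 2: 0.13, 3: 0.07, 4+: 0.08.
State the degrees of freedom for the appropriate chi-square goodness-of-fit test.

There are k = 5 categories and 1 parameter estimated from the data, so df = 5 − 1 − 1 = 3.

3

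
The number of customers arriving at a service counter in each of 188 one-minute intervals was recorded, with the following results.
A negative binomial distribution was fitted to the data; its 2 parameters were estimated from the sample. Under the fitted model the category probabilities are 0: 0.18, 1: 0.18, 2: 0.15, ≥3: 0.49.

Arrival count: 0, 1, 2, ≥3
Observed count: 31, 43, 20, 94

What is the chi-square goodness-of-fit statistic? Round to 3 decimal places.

5.141

Expected counts E_i = n·p_i: 188×0.18 = 33.84, 188×0.18 = 33.84, 188×0.15 = 28.2, 188×0.49 = 92.12.
cat         O        E   (O−E)²/E
0          31    33.84     0.2383
1          43    33.84     2.4795
2          20     28.2     2.3844
≥3         94    92.12     0.0384
Sum = 5.141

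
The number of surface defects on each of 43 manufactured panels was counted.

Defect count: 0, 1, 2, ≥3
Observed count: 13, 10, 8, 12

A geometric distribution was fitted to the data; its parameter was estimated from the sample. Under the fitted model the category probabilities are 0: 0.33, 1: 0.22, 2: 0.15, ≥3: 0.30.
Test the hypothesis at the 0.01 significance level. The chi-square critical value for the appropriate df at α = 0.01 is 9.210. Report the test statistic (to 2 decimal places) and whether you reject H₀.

0.57; do not reject

Expected counts E_i = n·p_i: 43×0.33 = 14.19, 43×0.22 = 9.46, 43×0.15 = 6.45, 43×0.30 = 12.9.
0: (13 − 14.19)²/14.19 = 1.4161/14.19 = 0.100
1: (10 − 9.46)²/9.46 = 0.2916/9.46 = 0.031
2: (8 − 6.45)²/6.45 = 2.4025/6.45 = 0.372
≥3: (12 − 12.9)²/12.9 = 0.81/12.9 = 0.063
Sum = 0.57
df = 2. Since 0.57 < 9.210, we do not reject H₀.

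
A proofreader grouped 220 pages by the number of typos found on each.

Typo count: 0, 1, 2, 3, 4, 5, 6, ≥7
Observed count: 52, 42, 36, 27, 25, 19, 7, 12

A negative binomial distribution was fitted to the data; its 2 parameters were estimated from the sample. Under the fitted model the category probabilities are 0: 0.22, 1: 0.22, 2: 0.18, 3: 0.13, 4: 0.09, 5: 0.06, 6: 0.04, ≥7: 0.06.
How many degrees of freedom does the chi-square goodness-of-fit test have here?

5

There are k = 8 categories and 2 parameters estimated from the data, so df = 8 − 1 − 2 = 5.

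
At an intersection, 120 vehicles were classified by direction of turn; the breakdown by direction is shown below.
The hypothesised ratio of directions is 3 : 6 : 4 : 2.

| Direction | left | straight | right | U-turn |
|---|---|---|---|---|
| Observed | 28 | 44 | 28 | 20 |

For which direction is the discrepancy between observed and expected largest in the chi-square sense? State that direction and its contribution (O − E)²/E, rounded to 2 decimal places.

U-turn, 1.00

Ratio total = 15. Expected counts: 120×3/15 = 24, 120×6/15 = 48, 120×4/15 = 32, 120×2/15 = 16.
left: (28 − 24)²/24 = 16/24 = 0.667
straight: (44 − 48)²/48 = 16/48 = 0.333
right: (28 − 32)²/32 = 16/32 = 0.500
U-turn: (20 − 16)²/16 = 16/16 = 1.000
The largest term is for U-turn: 1.00.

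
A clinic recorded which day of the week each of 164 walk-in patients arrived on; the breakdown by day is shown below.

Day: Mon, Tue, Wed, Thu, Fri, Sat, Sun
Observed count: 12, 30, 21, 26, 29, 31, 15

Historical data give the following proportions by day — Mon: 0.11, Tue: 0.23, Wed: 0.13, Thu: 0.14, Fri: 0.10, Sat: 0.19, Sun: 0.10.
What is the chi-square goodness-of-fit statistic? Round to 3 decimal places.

Expected counts E_i = n·p_i: 164×0.11 = 18.04, 164×0.23 = 37.72, 164×0.13 = 21.32, 164×0.14 = 22.96, 164×0.10 = 16.4, 164×0.19 = 31.16, 164×0.10 = 16.4.
cat         O        E   (O−E)²/E
Mon        12    18.04     2.0223
Tue        30    37.72     1.5800
Wed        21    21.32     0.0048
Thu        26    22.96     0.4025
Fri        29     16.4     9.6805
Sat        31    31.16     0.0008
Sun        15     16.4     0.1195
Sum = 13.810

13.810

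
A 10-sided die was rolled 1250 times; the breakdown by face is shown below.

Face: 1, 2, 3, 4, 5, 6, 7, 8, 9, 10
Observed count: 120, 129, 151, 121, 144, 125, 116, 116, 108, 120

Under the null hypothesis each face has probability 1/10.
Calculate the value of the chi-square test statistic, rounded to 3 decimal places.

Expected count for each of the 10 categories: 1250/10 = 125.
cat         O        E   (O−E)²/E
1         120      125     0.2000
2         129      125     0.1280
3         151      125     5.4080
4         121      125     0.1280
5         144      125     2.8880
6         125      125     0.0000
7         116      125     0.6480
8         116      125     0.6480
9         108      125     2.3120
10        120      125     0.2000
Sum = 12.560

12.560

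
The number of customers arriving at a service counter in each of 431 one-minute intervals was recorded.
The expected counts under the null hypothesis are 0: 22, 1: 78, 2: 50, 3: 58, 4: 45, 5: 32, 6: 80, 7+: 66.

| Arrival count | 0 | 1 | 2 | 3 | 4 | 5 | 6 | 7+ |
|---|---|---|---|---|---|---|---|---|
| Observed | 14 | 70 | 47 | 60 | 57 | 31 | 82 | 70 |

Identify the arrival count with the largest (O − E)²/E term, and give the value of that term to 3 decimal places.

4, 3.200

χ² = (14−22)²/22 + (70−78)²/78 + (47−50)²/50 + (60−58)²/58 + (57−45)²/45 + (31−32)²/32 + (82−80)²/80 + (70−66)²/66
   = 2.9091 + 0.8205 + 0.1800 + 0.0690 + 3.2000 + 0.0313 + 0.0500 + 0.2424
The largest term is for 4: 3.200.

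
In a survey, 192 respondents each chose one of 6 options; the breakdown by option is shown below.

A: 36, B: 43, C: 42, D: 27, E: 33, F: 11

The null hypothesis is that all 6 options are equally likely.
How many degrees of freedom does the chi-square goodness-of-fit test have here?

There are k = 6 categories and no parameters were estimated from the data, so df = 6 − 1 = 5.

5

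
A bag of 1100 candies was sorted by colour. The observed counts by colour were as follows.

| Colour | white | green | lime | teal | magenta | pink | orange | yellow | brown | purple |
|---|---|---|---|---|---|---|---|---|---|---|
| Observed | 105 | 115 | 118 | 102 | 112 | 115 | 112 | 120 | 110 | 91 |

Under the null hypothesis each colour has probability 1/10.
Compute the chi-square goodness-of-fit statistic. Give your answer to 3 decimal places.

6.109

Under H₀ each category has probability 1/10, so each expected count is 1100/10 = 110.
cat          O        E   (O−E)²/E
white      105      110     0.2273
green      115      110     0.2273
lime       118      110     0.5818
teal       102      110     0.5818
magenta    112      110     0.0364
pink       115      110     0.2273
orange     112      110     0.0364
yellow     120      110     0.9091
brown      110      110     0.0000
purple      91      110     3.2818
Sum = 6.109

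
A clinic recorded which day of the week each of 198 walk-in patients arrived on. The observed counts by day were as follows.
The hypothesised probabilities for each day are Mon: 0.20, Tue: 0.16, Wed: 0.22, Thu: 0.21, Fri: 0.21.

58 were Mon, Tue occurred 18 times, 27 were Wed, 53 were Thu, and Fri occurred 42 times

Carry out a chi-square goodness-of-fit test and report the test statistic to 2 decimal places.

23.89

Expected counts E_i = n·p_i: 198×0.20 = 39.6, 198×0.16 = 31.68, 198×0.22 = 43.56, 198×0.21 = 41.58, 198×0.21 = 41.58.
cat         O        E   (O−E)²/E
Mon        58     39.6      8.549
Tue        18    31.68      5.907
Wed        27    43.56      6.296
Thu        53    41.58      3.137
Fri        42    41.58      0.004
Sum = 23.89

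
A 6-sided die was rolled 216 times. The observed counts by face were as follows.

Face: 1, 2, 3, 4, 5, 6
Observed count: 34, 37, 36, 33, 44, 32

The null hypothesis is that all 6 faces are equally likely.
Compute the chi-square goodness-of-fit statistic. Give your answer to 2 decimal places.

2.61

Expected count for each of the 6 categories: 216/6 = 36.
1: (34 − 36)²/36 = 4/36 = 0.111
2: (37 − 36)²/36 = 1/36 = 0.028
3: (36 − 36)²/36 = 0/36 = 0.000
4: (33 − 36)²/36 = 9/36 = 0.250
5: (44 − 36)²/36 = 64/36 = 1.778
6: (32 − 36)²/36 = 16/36 = 0.444
Sum = 2.61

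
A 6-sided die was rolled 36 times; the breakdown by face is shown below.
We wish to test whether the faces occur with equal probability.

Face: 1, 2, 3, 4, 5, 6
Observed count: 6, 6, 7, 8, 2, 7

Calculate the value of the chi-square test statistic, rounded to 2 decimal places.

3.67

Expected count for each of the 6 categories: 36/6 = 6.
cat         O        E   (O−E)²/E
1           6        6      0.000
2           6        6      0.000
3           7        6      0.167
4           8        6      0.667
5           2        6      2.667
6           7        6      0.167
Sum = 3.67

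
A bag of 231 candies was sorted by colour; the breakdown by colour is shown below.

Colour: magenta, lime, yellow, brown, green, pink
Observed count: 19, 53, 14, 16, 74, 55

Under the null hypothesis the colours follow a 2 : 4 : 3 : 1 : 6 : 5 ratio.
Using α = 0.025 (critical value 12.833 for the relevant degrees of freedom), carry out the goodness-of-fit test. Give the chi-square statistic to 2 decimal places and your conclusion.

Ratio total = 21. Expected counts: 231×2/21 = 22, 231×4/21 = 44, 231×3/21 = 33, 231×1/21 = 11, 231×6/21 = 66, 231×5/21 = 55.
magenta: (19 − 22)²/22 = 9/22 = 0.409
lime: (53 − 44)²/44 = 81/44 = 1.841
yellow: (14 − 33)²/33 = 361/33 = 10.939
brown: (16 − 11)²/11 = 25/11 = 2.273
green: (74 − 66)²/66 = 64/66 = 0.970
pink: (55 − 55)²/55 = 0/55 = 0.000
Sum = 16.43
df = 5. Since 16.43 > 12.833, we reject H₀.

16.43; reject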